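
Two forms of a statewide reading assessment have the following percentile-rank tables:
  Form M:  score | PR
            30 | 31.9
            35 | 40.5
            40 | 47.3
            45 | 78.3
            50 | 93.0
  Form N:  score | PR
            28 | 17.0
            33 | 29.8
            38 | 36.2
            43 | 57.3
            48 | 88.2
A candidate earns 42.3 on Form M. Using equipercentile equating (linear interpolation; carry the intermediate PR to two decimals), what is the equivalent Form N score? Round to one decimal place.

43.7

PR of 42.3 on Form M: 47.3 + (42.3 − 40)/(45 − 40) × (78.3 − 47.3) = 61.56
On Form N, PR 61.56 falls between score 43 (PR 57.3) and 48 (PR 88.2).
Interpolate: 43 + (61.56 − 57.3)/(88.2 − 57.3) × (48 − 43) = 43.7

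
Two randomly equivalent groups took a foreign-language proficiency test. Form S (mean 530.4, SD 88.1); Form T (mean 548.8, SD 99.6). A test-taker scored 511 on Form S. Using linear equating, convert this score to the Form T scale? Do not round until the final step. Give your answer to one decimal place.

526.9

Linear equating: y = (SD_Y/SD_X)(x − M_X) + M_Y
y = (99.6/88.1)(511 − 530.4) + 548.8
y = 1.130533 × -19.4 + 548.8 = -21.9323 + 548.8 = 526.9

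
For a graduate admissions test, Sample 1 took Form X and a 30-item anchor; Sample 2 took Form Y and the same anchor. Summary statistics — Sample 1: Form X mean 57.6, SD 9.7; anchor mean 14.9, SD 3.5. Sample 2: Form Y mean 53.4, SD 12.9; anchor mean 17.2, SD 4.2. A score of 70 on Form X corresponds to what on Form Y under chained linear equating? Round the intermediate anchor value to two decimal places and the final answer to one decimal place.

Form X → anchor (Sample 1): v = (3.5/9.7)(70 − 57.6) + 14.9 = 19.37
anchor → Form Y (Sample 2): y = (12.9/4.2)(19.37 − 17.2) + 53.4 = 60.1

60.1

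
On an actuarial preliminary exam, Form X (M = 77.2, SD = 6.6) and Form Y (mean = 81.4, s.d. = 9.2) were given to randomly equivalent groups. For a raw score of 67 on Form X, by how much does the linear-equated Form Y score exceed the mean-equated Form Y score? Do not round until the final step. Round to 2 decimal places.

-4.02

Mean-equated: 67 + (81.4 − 77.2) = 71.20
Linear-equated: (9.2/6.6)(67 − 77.2) + 81.4 = 67.182
Difference = 67.182 − 71.20 = -4.02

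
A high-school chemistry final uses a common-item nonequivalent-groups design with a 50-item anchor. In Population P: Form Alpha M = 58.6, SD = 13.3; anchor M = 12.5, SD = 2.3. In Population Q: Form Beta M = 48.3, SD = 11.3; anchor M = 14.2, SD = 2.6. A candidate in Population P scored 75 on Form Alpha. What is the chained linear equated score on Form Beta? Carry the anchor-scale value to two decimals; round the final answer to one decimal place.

Form Alpha → anchor (Population P): v = (2.3/13.3)(75 − 58.6) + 12.5 = 15.34
anchor → Form Beta (Population Q): y = (11.3/2.6)(15.34 − 14.2) + 48.3 = 53.3

53.3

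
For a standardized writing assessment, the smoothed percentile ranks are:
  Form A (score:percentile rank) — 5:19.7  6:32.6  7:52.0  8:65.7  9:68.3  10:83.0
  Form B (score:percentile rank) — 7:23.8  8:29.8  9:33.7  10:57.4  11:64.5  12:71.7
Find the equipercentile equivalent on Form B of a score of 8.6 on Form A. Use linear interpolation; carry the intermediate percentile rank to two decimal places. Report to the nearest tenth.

11.4

PR of 8.6 on Form A: 65.7 + (8.6 − 8)/(9 − 8) × (68.3 − 65.7) = 67.26
On Form B, PR 67.26 falls between score 11 (PR 64.5) and 12 (PR 71.7).
Interpolate: 11 + (67.26 − 64.5)/(71.7 − 64.5) × (12 − 11) = 11.4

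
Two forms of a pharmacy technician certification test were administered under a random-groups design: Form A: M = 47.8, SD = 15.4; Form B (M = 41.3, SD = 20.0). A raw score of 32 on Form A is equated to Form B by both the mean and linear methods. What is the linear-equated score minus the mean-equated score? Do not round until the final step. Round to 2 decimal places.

-4.72

Mean-equated: 32 + (41.3 − 47.8) = 25.50
Linear-equated: (20.0/15.4)(32 − 47.8) + 41.3 = 20.781
Difference = 20.781 − 25.50 = -4.72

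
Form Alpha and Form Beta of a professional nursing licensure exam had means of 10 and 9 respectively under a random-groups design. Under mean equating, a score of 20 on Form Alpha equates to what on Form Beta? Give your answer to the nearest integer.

19

Mean equating: y = x + (M_Y − M_X) = 20 + (9 − 10) = 19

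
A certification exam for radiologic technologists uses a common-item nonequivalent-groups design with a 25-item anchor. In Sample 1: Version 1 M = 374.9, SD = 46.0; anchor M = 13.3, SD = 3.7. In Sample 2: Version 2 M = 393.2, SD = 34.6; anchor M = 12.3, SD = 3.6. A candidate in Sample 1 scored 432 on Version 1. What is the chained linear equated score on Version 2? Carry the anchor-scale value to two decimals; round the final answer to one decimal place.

446.9

Version 1 → anchor (Sample 1): v = (3.7/46.0)(432 − 374.9) + 13.3 = 17.89
anchor → Version 2 (Sample 2): y = (34.6/3.6)(17.89 − 12.3) + 393.2 = 446.9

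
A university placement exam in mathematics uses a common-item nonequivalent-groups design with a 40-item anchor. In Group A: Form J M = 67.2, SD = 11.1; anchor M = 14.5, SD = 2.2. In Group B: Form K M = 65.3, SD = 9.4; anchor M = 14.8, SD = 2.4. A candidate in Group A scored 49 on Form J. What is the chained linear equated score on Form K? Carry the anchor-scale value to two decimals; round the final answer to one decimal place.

50.0

Form J → anchor (Group A): v = (2.2/11.1)(49 − 67.2) + 14.5 = 10.89
anchor → Form K (Group B): y = (9.4/2.4)(10.89 − 14.8) + 65.3 = 50.0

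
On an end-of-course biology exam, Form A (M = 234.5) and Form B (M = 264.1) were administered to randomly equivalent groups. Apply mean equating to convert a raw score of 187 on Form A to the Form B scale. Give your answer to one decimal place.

Mean equating: y = x + (M_Y − M_X) = 187 + (264.1 − 234.5) = 216.6

216.6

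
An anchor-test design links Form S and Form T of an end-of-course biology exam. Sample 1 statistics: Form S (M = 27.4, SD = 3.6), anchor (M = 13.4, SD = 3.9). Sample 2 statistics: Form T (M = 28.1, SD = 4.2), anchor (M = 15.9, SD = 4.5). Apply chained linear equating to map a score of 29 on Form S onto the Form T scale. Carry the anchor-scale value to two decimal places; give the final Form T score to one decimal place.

27.4

Form S → anchor (Sample 1): v = (3.9/3.6)(29 − 27.4) + 13.4 = 15.13
anchor → Form T (Sample 2): y = (4.2/4.5)(15.13 − 15.9) + 28.1 = 27.4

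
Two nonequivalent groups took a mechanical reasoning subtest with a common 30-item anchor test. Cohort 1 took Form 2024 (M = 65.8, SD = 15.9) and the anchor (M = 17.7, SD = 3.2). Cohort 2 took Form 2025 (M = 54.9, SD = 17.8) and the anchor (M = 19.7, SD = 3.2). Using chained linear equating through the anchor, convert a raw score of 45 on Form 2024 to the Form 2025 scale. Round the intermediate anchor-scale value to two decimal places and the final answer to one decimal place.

Form 2024 → anchor (Cohort 1): v = (3.2/15.9)(45 − 65.8) + 17.7 = 13.51
anchor → Form 2025 (Cohort 2): y = (17.8/3.2)(13.51 − 19.7) + 54.9 = 20.5

20.5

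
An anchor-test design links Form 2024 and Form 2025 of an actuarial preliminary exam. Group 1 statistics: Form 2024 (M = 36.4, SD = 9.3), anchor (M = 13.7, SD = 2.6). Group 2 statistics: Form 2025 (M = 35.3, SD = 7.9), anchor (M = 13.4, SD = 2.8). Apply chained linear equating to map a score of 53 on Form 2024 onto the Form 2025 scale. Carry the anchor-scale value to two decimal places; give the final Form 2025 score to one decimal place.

49.2

Form 2024 → anchor (Group 1): v = (2.6/9.3)(53 − 36.4) + 13.7 = 18.34
anchor → Form 2025 (Group 2): y = (7.9/2.8)(18.34 − 13.4) + 35.3 = 49.2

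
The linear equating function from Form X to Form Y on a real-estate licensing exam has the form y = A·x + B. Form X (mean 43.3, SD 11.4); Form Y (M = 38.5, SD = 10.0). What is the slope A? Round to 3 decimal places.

0.877

A = SD_Y / SD_X = 10.0 / 11.4 = 0.877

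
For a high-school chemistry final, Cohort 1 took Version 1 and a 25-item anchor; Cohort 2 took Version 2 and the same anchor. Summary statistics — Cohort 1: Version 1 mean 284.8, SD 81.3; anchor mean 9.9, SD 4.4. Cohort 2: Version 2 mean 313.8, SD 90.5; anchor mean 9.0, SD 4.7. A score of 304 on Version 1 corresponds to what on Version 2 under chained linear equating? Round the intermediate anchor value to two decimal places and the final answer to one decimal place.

351.2

Version 1 → anchor (Cohort 1): v = (4.4/81.3)(304 − 284.8) + 9.9 = 10.94
anchor → Version 2 (Cohort 2): y = (90.5/4.7)(10.94 − 9.0) + 313.8 = 351.2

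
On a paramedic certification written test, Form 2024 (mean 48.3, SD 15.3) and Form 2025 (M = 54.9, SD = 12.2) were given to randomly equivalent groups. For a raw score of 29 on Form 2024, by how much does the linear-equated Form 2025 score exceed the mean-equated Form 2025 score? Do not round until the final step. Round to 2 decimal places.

Mean-equated: 29 + (54.9 − 48.3) = 35.60
Linear-equated: (12.2/15.3)(29 − 48.3) + 54.9 = 39.510
Difference = 39.510 − 35.60 = 3.91

3.91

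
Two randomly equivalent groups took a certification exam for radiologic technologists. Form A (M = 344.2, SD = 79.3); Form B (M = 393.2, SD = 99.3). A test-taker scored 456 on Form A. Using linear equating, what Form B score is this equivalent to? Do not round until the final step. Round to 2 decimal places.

Linear equating: y = (SD_Y/SD_X)(x − M_X) + M_Y
y = (99.3/79.3)(456 − 344.2) + 393.2
y = 1.252207 × 111.8 + 393.2 = 139.9967 + 393.2 = 533.20

533.20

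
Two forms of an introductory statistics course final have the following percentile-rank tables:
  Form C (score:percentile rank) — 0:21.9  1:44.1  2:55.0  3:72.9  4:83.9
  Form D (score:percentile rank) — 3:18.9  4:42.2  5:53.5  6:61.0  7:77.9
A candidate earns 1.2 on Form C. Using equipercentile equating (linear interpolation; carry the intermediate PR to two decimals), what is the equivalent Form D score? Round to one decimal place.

PR of 1.2 on Form C: 44.1 + (1.2 − 1)/(2 − 1) × (55.0 − 44.1) = 46.28
On Form D, PR 46.28 falls between score 4 (PR 42.2) and 5 (PR 53.5).
Interpolate: 4 + (46.28 − 42.2)/(53.5 − 42.2) × (5 − 4) = 4.4

4.4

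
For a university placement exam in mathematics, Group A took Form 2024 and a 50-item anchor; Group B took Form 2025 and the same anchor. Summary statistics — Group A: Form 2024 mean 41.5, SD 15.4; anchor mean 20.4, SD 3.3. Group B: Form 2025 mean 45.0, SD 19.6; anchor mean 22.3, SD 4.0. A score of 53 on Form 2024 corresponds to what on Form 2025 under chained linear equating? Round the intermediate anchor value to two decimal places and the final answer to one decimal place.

47.7

Form 2024 → anchor (Group A): v = (3.3/15.4)(53 − 41.5) + 20.4 = 22.86
anchor → Form 2025 (Group B): y = (19.6/4.0)(22.86 − 22.3) + 45.0 = 47.7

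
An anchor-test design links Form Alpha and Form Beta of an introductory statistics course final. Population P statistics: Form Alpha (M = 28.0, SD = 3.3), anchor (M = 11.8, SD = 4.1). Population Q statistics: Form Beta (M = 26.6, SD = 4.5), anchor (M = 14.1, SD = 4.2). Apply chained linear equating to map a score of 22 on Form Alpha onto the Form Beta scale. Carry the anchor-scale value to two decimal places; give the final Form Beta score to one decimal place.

Form Alpha → anchor (Population P): v = (4.1/3.3)(22 − 28.0) + 11.8 = 4.35
anchor → Form Beta (Population Q): y = (4.5/4.2)(4.35 − 14.1) + 26.6 = 16.2

16.2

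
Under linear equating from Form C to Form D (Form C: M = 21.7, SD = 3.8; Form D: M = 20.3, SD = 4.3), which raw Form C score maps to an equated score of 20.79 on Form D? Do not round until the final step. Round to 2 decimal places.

Invert y = (SD_Y/SD_X)(x − M_X) + M_Y:
x = (SD_X/SD_Y)(y − M_Y) + M_X = (3.8/4.3)(20.79 − 20.3) + 21.7
x = 0.883721 × 0.490 + 21.7 = 22.13

22.13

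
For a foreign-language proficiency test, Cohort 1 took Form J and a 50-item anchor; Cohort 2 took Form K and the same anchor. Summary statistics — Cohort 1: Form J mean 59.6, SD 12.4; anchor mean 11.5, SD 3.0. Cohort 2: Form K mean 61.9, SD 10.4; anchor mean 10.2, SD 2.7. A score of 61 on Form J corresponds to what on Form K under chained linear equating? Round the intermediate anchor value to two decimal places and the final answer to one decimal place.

68.2

Form J → anchor (Cohort 1): v = (3.0/12.4)(61 − 59.6) + 11.5 = 11.84
anchor → Form K (Cohort 2): y = (10.4/2.7)(11.84 − 10.2) + 61.9 = 68.2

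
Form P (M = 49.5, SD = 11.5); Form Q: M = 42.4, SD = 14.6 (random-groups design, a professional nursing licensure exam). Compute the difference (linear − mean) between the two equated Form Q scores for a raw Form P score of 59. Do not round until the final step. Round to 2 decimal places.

2.56

Mean-equated: 59 + (42.4 − 49.5) = 51.90
Linear-equated: (14.6/11.5)(59 − 49.5) + 42.4 = 54.461
Difference = 54.461 − 51.90 = 2.56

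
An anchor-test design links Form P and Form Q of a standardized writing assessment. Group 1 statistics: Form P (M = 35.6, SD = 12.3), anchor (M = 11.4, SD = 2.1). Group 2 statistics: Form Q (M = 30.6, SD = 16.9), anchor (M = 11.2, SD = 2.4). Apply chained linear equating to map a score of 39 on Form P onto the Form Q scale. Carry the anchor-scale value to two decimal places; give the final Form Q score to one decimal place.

36.1

Form P → anchor (Group 1): v = (2.1/12.3)(39 − 35.6) + 11.4 = 11.98
anchor → Form Q (Group 2): y = (16.9/2.4)(11.98 − 11.2) + 30.6 = 36.1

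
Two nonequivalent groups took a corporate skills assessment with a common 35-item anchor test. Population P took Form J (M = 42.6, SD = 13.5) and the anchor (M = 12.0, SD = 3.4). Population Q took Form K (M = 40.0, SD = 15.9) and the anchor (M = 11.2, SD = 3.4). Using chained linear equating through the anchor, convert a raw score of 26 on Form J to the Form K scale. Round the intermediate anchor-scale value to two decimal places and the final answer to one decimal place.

24.2

Form J → anchor (Population P): v = (3.4/13.5)(26 − 42.6) + 12.0 = 7.82
anchor → Form K (Population Q): y = (15.9/3.4)(7.82 − 11.2) + 40.0 = 24.2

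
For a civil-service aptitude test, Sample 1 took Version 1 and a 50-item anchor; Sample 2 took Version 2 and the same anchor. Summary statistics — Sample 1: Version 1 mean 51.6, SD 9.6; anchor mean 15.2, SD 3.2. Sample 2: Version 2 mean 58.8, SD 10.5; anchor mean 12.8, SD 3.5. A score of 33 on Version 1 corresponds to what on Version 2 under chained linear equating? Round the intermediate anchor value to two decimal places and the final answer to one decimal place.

47.4

Version 1 → anchor (Sample 1): v = (3.2/9.6)(33 − 51.6) + 15.2 = 9.00
anchor → Version 2 (Sample 2): y = (10.5/3.5)(9.00 − 12.8) + 58.8 = 47.4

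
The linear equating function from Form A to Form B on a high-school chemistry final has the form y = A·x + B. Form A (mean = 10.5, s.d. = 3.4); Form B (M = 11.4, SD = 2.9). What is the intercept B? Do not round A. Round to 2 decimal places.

2.44

A = SD_Y / SD_X = 2.9 / 3.4 = 0.852941
B = M_Y − A·M_X = 11.4 − 0.852941 × 10.5 = 2.44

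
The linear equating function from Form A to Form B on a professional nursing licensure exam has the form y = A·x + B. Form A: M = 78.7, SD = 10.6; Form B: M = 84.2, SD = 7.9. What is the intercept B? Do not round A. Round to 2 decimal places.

25.55

A = SD_Y / SD_X = 7.9 / 10.6 = 0.745283
B = M_Y − A·M_X = 84.2 − 0.745283 × 78.7 = 25.55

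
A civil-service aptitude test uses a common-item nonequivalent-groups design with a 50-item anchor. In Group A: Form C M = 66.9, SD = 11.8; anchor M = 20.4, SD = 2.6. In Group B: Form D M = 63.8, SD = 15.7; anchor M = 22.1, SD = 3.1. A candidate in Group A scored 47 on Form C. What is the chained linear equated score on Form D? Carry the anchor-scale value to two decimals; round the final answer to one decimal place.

33.0

Form C → anchor (Group A): v = (2.6/11.8)(47 − 66.9) + 20.4 = 16.02
anchor → Form D (Group B): y = (15.7/3.1)(16.02 − 22.1) + 63.8 = 33.0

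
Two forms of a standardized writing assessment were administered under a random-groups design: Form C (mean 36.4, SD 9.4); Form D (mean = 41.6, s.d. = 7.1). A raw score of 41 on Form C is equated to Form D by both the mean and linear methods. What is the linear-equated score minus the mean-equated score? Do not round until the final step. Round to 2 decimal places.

-1.13

Mean-equated: 41 + (41.6 − 36.4) = 46.20
Linear-equated: (7.1/9.4)(41 − 36.4) + 41.6 = 45.074
Difference = 45.074 − 46.20 = -1.13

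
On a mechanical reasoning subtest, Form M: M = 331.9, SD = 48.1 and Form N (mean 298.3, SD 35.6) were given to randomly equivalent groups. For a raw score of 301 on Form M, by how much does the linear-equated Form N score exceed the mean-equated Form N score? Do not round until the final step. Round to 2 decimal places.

8.03

Mean-equated: 301 + (298.3 − 331.9) = 267.40
Linear-equated: (35.6/48.1)(301 − 331.9) + 298.3 = 275.430
Difference = 275.430 − 267.40 = 8.03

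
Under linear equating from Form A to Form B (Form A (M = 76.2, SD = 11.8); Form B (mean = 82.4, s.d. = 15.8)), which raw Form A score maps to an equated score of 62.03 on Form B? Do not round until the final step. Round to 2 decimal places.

Invert y = (SD_Y/SD_X)(x − M_X) + M_Y:
x = (SD_X/SD_Y)(y − M_Y) + M_X = (11.8/15.8)(62.03 − 82.4) + 76.2
x = 0.746835 × -20.370 + 76.2 = 60.99

60.99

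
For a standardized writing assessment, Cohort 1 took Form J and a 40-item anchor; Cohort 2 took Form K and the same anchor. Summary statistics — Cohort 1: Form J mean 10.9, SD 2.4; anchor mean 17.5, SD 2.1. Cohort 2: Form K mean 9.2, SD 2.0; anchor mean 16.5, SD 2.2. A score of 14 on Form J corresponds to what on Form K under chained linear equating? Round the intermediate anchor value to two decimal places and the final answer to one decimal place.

12.6

Form J → anchor (Cohort 1): v = (2.1/2.4)(14 − 10.9) + 17.5 = 20.21
anchor → Form K (Cohort 2): y = (2.0/2.2)(20.21 − 16.5) + 9.2 = 12.6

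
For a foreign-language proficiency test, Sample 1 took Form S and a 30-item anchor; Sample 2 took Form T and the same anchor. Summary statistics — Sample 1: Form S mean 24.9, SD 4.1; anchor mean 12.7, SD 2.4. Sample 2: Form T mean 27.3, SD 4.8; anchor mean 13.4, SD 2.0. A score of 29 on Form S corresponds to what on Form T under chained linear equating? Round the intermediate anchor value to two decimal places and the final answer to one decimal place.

Form S → anchor (Sample 1): v = (2.4/4.1)(29 − 24.9) + 12.7 = 15.10
anchor → Form T (Sample 2): y = (4.8/2.0)(15.10 − 13.4) + 27.3 = 31.4

31.4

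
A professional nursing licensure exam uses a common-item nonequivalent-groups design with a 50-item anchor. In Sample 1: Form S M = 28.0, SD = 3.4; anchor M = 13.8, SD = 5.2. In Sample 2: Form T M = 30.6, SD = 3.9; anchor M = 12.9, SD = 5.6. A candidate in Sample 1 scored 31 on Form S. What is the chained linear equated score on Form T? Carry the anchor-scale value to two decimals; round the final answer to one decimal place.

Form S → anchor (Sample 1): v = (5.2/3.4)(31 − 28.0) + 13.8 = 18.39
anchor → Form T (Sample 2): y = (3.9/5.6)(18.39 − 12.9) + 30.6 = 34.4

34.4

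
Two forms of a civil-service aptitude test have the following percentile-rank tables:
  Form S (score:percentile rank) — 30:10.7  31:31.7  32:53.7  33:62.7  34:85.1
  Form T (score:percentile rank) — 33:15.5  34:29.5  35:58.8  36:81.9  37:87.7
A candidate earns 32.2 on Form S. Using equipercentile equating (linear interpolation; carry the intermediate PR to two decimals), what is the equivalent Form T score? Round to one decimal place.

PR of 32.2 on Form S: 53.7 + (32.2 − 32)/(33 − 32) × (62.7 − 53.7) = 55.50
On Form T, PR 55.50 falls between score 34 (PR 29.5) and 35 (PR 58.8).
Interpolate: 34 + (55.50 − 29.5)/(58.8 − 29.5) × (35 − 34) = 34.9

34.9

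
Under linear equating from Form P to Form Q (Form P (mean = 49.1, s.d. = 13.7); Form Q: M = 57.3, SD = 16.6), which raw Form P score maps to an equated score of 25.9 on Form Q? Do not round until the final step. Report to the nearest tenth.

Invert y = (SD_Y/SD_X)(x − M_X) + M_Y:
x = (SD_X/SD_Y)(y − M_Y) + M_X = (13.7/16.6)(25.9 − 57.3) + 49.1
x = 0.825301 × -31.400 + 49.1 = 23.2

23.2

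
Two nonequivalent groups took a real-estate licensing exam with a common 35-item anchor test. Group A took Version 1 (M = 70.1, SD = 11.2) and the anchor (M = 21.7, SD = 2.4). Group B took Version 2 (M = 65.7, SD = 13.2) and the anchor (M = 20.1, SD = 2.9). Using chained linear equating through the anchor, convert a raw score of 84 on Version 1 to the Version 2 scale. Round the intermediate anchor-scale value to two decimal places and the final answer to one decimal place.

86.5

Version 1 → anchor (Group A): v = (2.4/11.2)(84 − 70.1) + 21.7 = 24.68
anchor → Version 2 (Group B): y = (13.2/2.9)(24.68 − 20.1) + 65.7 = 86.5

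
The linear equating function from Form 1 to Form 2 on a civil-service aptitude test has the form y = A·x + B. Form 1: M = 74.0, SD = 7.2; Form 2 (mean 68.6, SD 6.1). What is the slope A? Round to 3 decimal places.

A = SD_Y / SD_X = 6.1 / 7.2 = 0.847

0.847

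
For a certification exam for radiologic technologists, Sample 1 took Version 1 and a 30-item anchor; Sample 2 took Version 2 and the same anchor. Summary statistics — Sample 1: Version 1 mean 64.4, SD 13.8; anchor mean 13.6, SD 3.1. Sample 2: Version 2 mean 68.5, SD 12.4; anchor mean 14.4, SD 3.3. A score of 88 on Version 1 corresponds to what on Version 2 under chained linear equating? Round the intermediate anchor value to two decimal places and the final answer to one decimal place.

Version 1 → anchor (Sample 1): v = (3.1/13.8)(88 − 64.4) + 13.6 = 18.90
anchor → Version 2 (Sample 2): y = (12.4/3.3)(18.90 − 14.4) + 68.5 = 85.4

85.4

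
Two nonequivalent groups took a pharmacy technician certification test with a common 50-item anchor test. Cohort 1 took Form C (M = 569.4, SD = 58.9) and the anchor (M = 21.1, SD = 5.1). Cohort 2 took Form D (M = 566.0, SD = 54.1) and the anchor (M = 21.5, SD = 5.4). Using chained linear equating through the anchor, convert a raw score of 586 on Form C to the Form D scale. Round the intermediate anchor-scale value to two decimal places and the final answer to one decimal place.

Form C → anchor (Cohort 1): v = (5.1/58.9)(586 − 569.4) + 21.1 = 22.54
anchor → Form D (Cohort 2): y = (54.1/5.4)(22.54 − 21.5) + 566.0 = 576.4

576.4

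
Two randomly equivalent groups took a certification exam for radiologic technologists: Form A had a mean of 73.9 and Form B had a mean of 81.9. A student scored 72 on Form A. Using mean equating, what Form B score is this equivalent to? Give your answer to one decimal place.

Mean equating: y = x + (M_Y − M_X) = 72 + (81.9 − 73.9) = 80.0

80.0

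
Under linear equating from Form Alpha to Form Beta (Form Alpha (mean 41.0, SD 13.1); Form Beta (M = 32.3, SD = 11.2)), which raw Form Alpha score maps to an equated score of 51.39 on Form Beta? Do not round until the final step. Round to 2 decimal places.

Invert y = (SD_Y/SD_X)(x − M_X) + M_Y:
x = (SD_X/SD_Y)(y − M_Y) + M_X = (13.1/11.2)(51.39 − 32.3) + 41.0
x = 1.169643 × 19.090 + 41.0 = 63.33

63.33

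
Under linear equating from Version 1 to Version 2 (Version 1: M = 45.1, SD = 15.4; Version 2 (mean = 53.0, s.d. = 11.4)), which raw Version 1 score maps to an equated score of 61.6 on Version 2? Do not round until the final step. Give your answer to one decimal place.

Invert y = (SD_Y/SD_X)(x − M_X) + M_Y:
x = (SD_X/SD_Y)(y − M_Y) + M_X = (15.4/11.4)(61.6 − 53.0) + 45.1
x = 1.350877 × 8.600 + 45.1 = 56.7

56.7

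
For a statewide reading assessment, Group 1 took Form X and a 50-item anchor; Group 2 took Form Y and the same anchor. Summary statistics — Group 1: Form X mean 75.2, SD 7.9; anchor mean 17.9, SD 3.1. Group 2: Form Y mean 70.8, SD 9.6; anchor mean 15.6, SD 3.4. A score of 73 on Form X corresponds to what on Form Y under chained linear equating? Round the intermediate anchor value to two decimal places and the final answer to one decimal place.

Form X → anchor (Group 1): v = (3.1/7.9)(73 − 75.2) + 17.9 = 17.04
anchor → Form Y (Group 2): y = (9.6/3.4)(17.04 − 15.6) + 70.8 = 74.9

74.9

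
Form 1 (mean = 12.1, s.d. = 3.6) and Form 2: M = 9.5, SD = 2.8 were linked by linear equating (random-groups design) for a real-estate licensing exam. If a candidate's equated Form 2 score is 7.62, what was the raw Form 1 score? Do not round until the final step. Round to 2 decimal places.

9.68

Invert y = (SD_Y/SD_X)(x − M_X) + M_Y:
x = (SD_X/SD_Y)(y − M_Y) + M_X = (3.6/2.8)(7.62 − 9.5) + 12.1
x = 1.285714 × -1.880 + 12.1 = 9.68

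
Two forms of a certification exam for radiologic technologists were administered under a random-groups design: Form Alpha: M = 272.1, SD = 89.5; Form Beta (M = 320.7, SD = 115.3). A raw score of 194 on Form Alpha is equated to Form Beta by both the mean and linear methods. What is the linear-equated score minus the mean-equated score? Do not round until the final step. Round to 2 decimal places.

-22.51

Mean-equated: 194 + (320.7 − 272.1) = 242.60
Linear-equated: (115.3/89.5)(194 − 272.1) + 320.7 = 220.086
Difference = 220.086 − 242.60 = -22.51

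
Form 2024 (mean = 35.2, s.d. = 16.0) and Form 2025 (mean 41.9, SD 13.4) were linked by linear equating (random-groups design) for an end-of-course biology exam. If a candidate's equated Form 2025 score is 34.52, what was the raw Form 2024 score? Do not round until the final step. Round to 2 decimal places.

26.39

Invert y = (SD_Y/SD_X)(x − M_X) + M_Y:
x = (SD_X/SD_Y)(y − M_Y) + M_X = (16.0/13.4)(34.52 − 41.9) + 35.2
x = 1.194030 × -7.380 + 35.2 = 26.39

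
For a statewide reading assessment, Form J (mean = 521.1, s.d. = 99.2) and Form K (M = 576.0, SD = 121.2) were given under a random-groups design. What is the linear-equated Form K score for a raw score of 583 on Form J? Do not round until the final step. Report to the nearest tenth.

Linear equating: y = (SD_Y/SD_X)(x − M_X) + M_Y
y = (121.2/99.2)(583 − 521.1) + 576.0
y = 1.221774 × 61.9 + 576.0 = 75.6278 + 576.0 = 651.6

651.6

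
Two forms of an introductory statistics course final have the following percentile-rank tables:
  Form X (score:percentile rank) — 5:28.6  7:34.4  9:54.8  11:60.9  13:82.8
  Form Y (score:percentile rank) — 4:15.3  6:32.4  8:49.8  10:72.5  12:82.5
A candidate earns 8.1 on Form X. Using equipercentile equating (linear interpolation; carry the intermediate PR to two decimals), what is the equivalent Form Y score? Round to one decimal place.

PR of 8.1 on Form X: 34.4 + (8.1 − 7)/(9 − 7) × (54.8 − 34.4) = 45.62
On Form Y, PR 45.62 falls between score 6 (PR 32.4) and 8 (PR 49.8).
Interpolate: 6 + (45.62 − 32.4)/(49.8 − 32.4) × (8 − 6) = 7.5

7.5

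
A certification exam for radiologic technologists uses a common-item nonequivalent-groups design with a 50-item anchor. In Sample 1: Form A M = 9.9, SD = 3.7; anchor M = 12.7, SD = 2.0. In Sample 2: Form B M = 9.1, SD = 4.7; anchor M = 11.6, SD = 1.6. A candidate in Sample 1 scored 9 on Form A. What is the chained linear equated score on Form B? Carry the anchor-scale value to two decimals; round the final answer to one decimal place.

10.9

Form A → anchor (Sample 1): v = (2.0/3.7)(9 − 9.9) + 12.7 = 12.21
anchor → Form B (Sample 2): y = (4.7/1.6)(12.21 − 11.6) + 9.1 = 10.9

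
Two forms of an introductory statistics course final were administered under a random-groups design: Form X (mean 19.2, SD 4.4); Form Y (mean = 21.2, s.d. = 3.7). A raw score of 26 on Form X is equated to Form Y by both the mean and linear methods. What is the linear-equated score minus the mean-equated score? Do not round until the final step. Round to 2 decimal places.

Mean-equated: 26 + (21.2 − 19.2) = 28.00
Linear-equated: (3.7/4.4)(26 − 19.2) + 21.2 = 26.918
Difference = 26.918 − 28.00 = -1.08

-1.08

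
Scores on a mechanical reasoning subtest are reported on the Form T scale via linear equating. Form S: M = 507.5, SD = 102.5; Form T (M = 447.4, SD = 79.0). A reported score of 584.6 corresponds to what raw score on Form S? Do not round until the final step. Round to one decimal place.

685.5

Invert y = (SD_Y/SD_X)(x − M_X) + M_Y:
x = (SD_X/SD_Y)(y − M_Y) + M_X = (102.5/79.0)(584.6 − 447.4) + 507.5
x = 1.297468 × 137.200 + 507.5 = 685.5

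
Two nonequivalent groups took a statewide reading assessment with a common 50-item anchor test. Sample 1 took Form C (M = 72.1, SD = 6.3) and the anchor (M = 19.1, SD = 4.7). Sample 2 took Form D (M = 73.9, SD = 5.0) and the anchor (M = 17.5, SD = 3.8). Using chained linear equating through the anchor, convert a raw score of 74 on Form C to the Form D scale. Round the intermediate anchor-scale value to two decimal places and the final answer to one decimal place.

Form C → anchor (Sample 1): v = (4.7/6.3)(74 − 72.1) + 19.1 = 20.52
anchor → Form D (Sample 2): y = (5.0/3.8)(20.52 − 17.5) + 73.9 = 77.9

77.9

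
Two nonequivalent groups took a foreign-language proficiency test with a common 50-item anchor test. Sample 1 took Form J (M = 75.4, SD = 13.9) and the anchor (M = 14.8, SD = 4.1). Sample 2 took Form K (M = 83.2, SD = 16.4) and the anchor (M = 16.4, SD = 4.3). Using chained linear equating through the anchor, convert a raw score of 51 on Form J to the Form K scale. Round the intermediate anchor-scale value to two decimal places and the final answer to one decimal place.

49.6

Form J → anchor (Sample 1): v = (4.1/13.9)(51 − 75.4) + 14.8 = 7.60
anchor → Form K (Sample 2): y = (16.4/4.3)(7.60 − 16.4) + 83.2 = 49.6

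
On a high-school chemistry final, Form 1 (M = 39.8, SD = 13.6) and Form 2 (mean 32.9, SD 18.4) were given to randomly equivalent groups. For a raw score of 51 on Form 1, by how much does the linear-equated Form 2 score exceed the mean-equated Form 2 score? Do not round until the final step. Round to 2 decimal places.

3.95

Mean-equated: 51 + (32.9 − 39.8) = 44.10
Linear-equated: (18.4/13.6)(51 − 39.8) + 32.9 = 48.053
Difference = 48.053 − 44.10 = 3.95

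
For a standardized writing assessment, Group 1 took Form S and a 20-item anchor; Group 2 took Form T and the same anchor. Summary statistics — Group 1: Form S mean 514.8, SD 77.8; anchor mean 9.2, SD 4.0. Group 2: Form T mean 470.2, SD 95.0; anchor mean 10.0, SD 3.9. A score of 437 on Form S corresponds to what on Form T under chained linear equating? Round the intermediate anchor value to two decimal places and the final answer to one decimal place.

Form S → anchor (Group 1): v = (4.0/77.8)(437 − 514.8) + 9.2 = 5.20
anchor → Form T (Group 2): y = (95.0/3.9)(5.20 − 10.0) + 470.2 = 353.3

353.3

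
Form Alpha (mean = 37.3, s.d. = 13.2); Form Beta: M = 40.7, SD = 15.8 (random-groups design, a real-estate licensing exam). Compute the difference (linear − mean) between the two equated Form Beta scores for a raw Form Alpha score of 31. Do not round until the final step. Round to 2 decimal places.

Mean-equated: 31 + (40.7 − 37.3) = 34.40
Linear-equated: (15.8/13.2)(31 − 37.3) + 40.7 = 33.159
Difference = 33.159 − 34.40 = -1.24

-1.24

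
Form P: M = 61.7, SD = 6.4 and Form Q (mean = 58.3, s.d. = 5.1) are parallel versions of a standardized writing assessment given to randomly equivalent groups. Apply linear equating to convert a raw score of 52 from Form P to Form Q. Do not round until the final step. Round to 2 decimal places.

Linear equating: y = (SD_Y/SD_X)(x − M_X) + M_Y
y = (5.1/6.4)(52 − 61.7) + 58.3
y = 0.796875 × -9.7 + 58.3 = -7.7297 + 58.3 = 50.57

50.57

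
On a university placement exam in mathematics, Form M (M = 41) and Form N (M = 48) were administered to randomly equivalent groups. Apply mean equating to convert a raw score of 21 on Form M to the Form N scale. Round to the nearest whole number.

28

Mean equating: y = x + (M_Y − M_X) = 21 + (48 − 41) = 28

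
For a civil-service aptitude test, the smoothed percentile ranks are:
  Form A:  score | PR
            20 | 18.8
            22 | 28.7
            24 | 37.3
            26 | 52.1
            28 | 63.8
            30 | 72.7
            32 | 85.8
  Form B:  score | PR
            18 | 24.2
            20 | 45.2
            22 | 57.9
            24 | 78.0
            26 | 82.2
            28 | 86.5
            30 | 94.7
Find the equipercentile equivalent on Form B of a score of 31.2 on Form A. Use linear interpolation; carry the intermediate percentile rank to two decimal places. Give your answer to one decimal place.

25.2

PR of 31.2 on Form A: 72.7 + (31.2 − 30)/(32 − 30) × (85.8 − 72.7) = 80.56
On Form B, PR 80.56 falls between score 24 (PR 78.0) and 26 (PR 82.2).
Interpolate: 24 + (80.56 − 78.0)/(82.2 − 78.0) × (26 − 24) = 25.2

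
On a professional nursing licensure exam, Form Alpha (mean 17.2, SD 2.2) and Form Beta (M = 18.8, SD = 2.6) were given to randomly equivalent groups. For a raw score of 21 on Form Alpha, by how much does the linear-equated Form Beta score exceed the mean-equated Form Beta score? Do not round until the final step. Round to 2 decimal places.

0.69

Mean-equated: 21 + (18.8 − 17.2) = 22.60
Linear-equated: (2.6/2.2)(21 − 17.2) + 18.8 = 23.291
Difference = 23.291 − 22.60 = 0.69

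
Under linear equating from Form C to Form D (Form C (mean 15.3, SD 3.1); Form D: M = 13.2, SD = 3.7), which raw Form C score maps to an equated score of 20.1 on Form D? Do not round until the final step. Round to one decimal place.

21.1

Invert y = (SD_Y/SD_X)(x − M_X) + M_Y:
x = (SD_X/SD_Y)(y − M_Y) + M_X = (3.1/3.7)(20.1 − 13.2) + 15.3
x = 0.837838 × 6.900 + 15.3 = 21.1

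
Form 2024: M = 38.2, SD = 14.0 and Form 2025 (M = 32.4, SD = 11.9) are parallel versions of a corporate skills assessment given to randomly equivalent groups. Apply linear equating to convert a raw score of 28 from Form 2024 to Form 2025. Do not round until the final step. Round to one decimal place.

23.7

Linear equating: y = (SD_Y/SD_X)(x − M_X) + M_Y
y = (11.9/14.0)(28 − 38.2) + 32.4
y = 0.850000 × -10.2 + 32.4 = -8.6700 + 32.4 = 23.7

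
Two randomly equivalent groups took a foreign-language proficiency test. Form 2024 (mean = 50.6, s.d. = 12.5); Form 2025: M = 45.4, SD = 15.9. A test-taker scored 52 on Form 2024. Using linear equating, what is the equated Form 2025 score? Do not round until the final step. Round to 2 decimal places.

47.18

Linear equating: y = (SD_Y/SD_X)(x − M_X) + M_Y
y = (15.9/12.5)(52 − 50.6) + 45.4
y = 1.272000 × 1.4 + 45.4 = 1.7808 + 45.4 = 47.18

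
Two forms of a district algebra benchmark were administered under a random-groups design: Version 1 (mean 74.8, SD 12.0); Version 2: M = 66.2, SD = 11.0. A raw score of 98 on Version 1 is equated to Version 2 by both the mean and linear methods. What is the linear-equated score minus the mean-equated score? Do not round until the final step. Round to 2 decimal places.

-1.93

Mean-equated: 98 + (66.2 − 74.8) = 89.40
Linear-equated: (11.0/12.0)(98 − 74.8) + 66.2 = 87.467
Difference = 87.467 − 89.40 = -1.93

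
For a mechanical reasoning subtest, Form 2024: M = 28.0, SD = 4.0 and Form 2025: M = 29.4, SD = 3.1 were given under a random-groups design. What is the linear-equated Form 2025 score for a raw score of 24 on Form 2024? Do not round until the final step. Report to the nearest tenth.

26.3

Linear equating: y = (SD_Y/SD_X)(x − M_X) + M_Y
y = (3.1/4.0)(24 − 28.0) + 29.4
y = 0.775000 × -4.0 + 29.4 = -3.1000 + 29.4 = 26.3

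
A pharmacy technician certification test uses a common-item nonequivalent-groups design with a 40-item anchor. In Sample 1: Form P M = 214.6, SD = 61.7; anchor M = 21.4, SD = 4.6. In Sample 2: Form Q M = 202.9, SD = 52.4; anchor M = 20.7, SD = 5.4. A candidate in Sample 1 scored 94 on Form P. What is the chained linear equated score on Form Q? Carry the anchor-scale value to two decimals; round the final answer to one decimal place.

122.5

Form P → anchor (Sample 1): v = (4.6/61.7)(94 − 214.6) + 21.4 = 12.41
anchor → Form Q (Sample 2): y = (52.4/5.4)(12.41 − 20.7) + 202.9 = 122.5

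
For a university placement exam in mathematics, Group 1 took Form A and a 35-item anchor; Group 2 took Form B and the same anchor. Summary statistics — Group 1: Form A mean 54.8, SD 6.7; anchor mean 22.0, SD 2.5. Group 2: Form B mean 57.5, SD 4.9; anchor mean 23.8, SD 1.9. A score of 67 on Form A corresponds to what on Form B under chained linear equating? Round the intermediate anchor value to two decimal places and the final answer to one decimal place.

64.6

Form A → anchor (Group 1): v = (2.5/6.7)(67 − 54.8) + 22.0 = 26.55
anchor → Form B (Group 2): y = (4.9/1.9)(26.55 − 23.8) + 57.5 = 64.6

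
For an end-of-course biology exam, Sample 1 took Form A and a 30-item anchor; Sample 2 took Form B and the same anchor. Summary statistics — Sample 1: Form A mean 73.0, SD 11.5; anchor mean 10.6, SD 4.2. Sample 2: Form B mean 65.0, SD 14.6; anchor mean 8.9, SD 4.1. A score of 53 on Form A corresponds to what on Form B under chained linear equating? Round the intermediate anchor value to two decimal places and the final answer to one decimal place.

Form A → anchor (Sample 1): v = (4.2/11.5)(53 − 73.0) + 10.6 = 3.30
anchor → Form B (Sample 2): y = (14.6/4.1)(3.30 − 8.9) + 65.0 = 45.1

45.1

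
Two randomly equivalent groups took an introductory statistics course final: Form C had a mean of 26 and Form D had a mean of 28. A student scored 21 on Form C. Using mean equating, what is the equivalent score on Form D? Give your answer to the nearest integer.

Mean equating: y = x + (M_Y − M_X) = 21 + (28 − 26) = 23

23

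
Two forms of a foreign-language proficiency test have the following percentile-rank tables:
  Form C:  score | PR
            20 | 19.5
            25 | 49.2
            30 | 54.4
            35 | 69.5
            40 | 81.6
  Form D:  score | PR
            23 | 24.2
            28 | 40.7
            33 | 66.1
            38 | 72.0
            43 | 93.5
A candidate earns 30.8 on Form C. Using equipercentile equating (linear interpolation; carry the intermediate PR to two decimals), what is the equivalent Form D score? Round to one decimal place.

PR of 30.8 on Form C: 54.4 + (30.8 − 30)/(35 − 30) × (69.5 − 54.4) = 56.82
On Form D, PR 56.82 falls between score 28 (PR 40.7) and 33 (PR 66.1).
Interpolate: 28 + (56.82 − 40.7)/(66.1 − 40.7) × (33 − 28) = 31.2

31.2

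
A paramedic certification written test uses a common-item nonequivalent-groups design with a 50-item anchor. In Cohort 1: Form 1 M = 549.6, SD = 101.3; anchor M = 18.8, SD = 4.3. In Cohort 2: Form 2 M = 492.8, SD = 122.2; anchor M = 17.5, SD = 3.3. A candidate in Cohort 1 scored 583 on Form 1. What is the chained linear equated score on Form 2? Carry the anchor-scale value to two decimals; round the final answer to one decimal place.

593.5

Form 1 → anchor (Cohort 1): v = (4.3/101.3)(583 − 549.6) + 18.8 = 20.22
anchor → Form 2 (Cohort 2): y = (122.2/3.3)(20.22 − 17.5) + 492.8 = 593.5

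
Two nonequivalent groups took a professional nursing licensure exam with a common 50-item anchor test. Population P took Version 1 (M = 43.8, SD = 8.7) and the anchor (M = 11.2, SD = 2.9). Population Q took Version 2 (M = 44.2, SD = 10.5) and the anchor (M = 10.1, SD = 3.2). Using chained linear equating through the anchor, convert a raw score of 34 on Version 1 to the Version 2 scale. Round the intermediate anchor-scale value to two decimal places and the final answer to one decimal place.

37.1

Version 1 → anchor (Population P): v = (2.9/8.7)(34 − 43.8) + 11.2 = 7.93
anchor → Version 2 (Population Q): y = (10.5/3.2)(7.93 − 10.1) + 44.2 = 37.1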